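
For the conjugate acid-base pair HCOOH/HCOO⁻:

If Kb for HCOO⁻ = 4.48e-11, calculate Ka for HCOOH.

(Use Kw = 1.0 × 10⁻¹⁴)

For a conjugate pair Ka × Kb = Kw, so Ka = Kw/Kb = 1.0 × 10⁻¹⁴ / 4.48e-11 = 2.23e-04.

K_a = 2.23e-04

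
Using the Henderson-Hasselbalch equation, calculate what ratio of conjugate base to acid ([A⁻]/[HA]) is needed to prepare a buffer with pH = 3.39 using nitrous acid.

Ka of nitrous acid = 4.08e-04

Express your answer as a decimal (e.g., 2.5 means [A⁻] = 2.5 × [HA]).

pKa = -log(4.08e-04) = 3.3893. pH = pKa + log([A⁻]/[HA]), so log([A⁻]/[HA]) = pH − pKa = 3.39 − 3.3893 = 0.0007. [A⁻]/[HA] = 10^(0.0007) = 1.00

[A⁻]/[HA] = 1.00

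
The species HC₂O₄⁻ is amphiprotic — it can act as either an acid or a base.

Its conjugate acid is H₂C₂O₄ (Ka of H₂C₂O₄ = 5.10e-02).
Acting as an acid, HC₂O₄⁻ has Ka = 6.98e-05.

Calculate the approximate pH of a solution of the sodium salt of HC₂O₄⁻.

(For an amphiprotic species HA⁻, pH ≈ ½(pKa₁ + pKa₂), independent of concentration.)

pKa₁ = -log(5.10e-02) = 1.29; pKa₂ = -log(6.98e-05) = 4.16. For an amphiprotic species, pH ≈ ½(pKa₁ + pKa₂) = ½(1.29 + 4.16) = 2.72.

pH = 2.72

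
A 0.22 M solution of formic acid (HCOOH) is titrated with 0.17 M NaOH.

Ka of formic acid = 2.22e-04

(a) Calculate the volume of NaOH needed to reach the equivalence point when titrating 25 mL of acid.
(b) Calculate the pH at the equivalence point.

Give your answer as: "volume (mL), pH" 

moles acid = 0.22 × 25/1000 = 0.0055 mol; V_base = moles/0.17 × 1000 = 32.4 mL. At equivalence only the conjugate base is present: [A⁻] = 0.0055/0.057 = 9.5897e-02 M. Kb = Kw/Ka = 4.50e-11; [OH⁻] = √(Kb × [A⁻]) = 2.0784e-06; pOH = 5.68; pH = 14 - pOH = 8.32.

V = 32.4 mL, pH = 8.32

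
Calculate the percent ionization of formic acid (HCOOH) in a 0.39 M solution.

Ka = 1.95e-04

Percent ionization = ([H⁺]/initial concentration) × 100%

Using Ka equilibrium: x² + Ka×x - Ka×C = 0. Solving: [H⁺] = 8.6237e-03. Percent = (8.6237e-03/0.39) × 100

Percent ionization = 2.21%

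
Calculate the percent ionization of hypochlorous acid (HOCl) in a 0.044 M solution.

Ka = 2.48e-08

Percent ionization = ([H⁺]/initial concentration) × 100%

Using Ka equilibrium: x² + Ka×x - Ka×C = 0. Solving: [H⁺] = 3.3021e-05. Percent = (3.3021e-05/0.044) × 100

Percent ionization = 0.075%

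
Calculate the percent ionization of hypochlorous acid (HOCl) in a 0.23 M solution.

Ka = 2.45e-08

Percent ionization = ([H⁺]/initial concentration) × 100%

Using Ka equilibrium: x² + Ka×x - Ka×C = 0. Solving: [H⁺] = 7.5054e-05. Percent = (7.5054e-05/0.23) × 100

Percent ionization = 0.0326%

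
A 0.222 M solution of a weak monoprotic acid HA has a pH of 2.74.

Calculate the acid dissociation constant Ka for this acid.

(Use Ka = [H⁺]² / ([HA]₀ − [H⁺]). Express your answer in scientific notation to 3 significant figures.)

[H⁺] = 10^(−pH) = 10^(−2.74) = 1.820e-03 M. For HA ⇌ H⁺ + A⁻, Ka = [H⁺][A⁻]/[HA] = [H⁺]² / ([HA]₀ − [H⁺]) = (1.820e-03)² / (0.222 − 1.820e-03) = 1.50e-05.

K_a = 1.50e-05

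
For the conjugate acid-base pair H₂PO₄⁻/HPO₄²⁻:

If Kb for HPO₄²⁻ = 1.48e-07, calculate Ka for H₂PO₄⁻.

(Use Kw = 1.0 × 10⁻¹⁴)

For a conjugate pair Ka × Kb = Kw, so Ka = Kw/Kb = 1.0 × 10⁻¹⁴ / 1.48e-07 = 6.76e-08.

K_a = 6.76e-08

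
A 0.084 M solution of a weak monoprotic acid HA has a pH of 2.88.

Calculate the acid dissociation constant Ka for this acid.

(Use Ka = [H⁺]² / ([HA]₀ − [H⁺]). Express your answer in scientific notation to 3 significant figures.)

[H⁺] = 10^(−pH) = 10^(−2.88) = 1.318e-03 M. For HA ⇌ H⁺ + A⁻, Ka = [H⁺][A⁻]/[HA] = [H⁺]² / ([HA]₀ − [H⁺]) = (1.318e-03)² / (0.084 − 1.318e-03) = 2.10e-05.

K_a = 2.10e-05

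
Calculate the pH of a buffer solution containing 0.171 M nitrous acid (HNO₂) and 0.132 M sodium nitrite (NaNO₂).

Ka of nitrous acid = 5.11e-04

pKa = -log(5.11e-04) = 3.29. pH = pKa + log([A⁻]/[HA]) = 3.29 + log(0.132/0.171)

pH = 3.18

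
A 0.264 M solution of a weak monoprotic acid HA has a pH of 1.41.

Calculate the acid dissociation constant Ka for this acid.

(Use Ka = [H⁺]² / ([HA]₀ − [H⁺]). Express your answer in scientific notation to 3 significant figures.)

[H⁺] = 10^(−pH) = 10^(−1.41) = 3.890e-02 M. For HA ⇌ H⁺ + A⁻, Ka = [H⁺][A⁻]/[HA] = [H⁺]² / ([HA]₀ − [H⁺]) = (3.890e-02)² / (0.264 − 3.890e-02) = 6.72e-03.

K_a = 6.72e-03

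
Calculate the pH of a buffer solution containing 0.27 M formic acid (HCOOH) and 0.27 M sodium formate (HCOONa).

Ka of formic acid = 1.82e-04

pKa = -log(1.82e-04) = 3.74. pH = pKa + log([A⁻]/[HA]) = 3.74 + log(0.27/0.27)

pH = 3.74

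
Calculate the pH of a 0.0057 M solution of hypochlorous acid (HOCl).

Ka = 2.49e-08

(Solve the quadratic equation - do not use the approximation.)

x² + Ka×x - Ka×C = 0. Using quadratic formula: [H⁺] = 1.1901e-05

pH = 4.92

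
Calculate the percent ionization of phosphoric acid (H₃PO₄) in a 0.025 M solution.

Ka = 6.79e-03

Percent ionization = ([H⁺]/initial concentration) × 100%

Using Ka equilibrium: x² + Ka×x - Ka×C = 0. Solving: [H⁺] = 1.0069e-02. Percent = (1.0069e-02/0.025) × 100

Percent ionization = 40.3%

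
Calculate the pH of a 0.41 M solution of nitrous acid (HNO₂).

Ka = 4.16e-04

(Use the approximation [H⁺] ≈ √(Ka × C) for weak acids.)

[H⁺] = √(Ka × C) = √(4.16e-04 × 0.41) = 1.3060e-02. pH = -log(1.3060e-02)

pH = 1.88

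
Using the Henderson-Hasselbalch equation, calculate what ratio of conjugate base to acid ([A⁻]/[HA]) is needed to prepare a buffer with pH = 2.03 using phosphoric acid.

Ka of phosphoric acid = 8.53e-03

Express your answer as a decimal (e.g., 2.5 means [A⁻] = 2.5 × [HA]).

pKa = -log(8.53e-03) = 2.0691. pH = pKa + log([A⁻]/[HA]), so log([A⁻]/[HA]) = pH − pKa = 2.03 − 2.0691 = -0.0391. [A⁻]/[HA] = 10^(-0.0391) = 0.914

[A⁻]/[HA] = 0.914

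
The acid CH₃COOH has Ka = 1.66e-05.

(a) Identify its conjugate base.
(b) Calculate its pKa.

(a) The conjugate base is formed by removing one H⁺ from CH₃COOH, giving CH₃COO⁻. (b) pKa = -log(Ka) = -log(1.66e-05) = 4.78.

Conjugate base: CH₃COO⁻; pK_a = 4.78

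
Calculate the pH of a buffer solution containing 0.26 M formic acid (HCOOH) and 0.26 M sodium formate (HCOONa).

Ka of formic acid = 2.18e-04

pKa = -log(2.18e-04) = 3.66. pH = pKa + log([A⁻]/[HA]) = 3.66 + log(0.26/0.26)

pH = 3.66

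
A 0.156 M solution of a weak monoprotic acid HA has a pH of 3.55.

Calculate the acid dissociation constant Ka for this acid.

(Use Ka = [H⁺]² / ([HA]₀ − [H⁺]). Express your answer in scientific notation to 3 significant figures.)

[H⁺] = 10^(−pH) = 10^(−3.55) = 2.818e-04 M. For HA ⇌ H⁺ + A⁻, Ka = [H⁺][A⁻]/[HA] = [H⁺]² / ([HA]₀ − [H⁺]) = (2.818e-04)² / (0.156 − 2.818e-04) = 5.10e-07.

K_a = 5.10e-07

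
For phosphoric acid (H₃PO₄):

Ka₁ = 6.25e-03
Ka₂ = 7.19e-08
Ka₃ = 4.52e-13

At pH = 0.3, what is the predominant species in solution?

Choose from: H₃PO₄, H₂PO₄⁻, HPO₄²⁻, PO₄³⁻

pKa₁ = 2.20, pKa₂ = 7.14, pKa₃ = 12.34. For a polyprotic acid the predominant species crosses at each pKa: below pKa_n the protonated form dominates, above it the deprotonated form does. At pH = 0.3, the predominant species is H₃PO₄.

H₃PO₄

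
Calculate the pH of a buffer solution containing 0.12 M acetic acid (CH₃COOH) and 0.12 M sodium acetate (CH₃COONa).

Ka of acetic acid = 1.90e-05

pKa = -log(1.90e-05) = 4.72. pH = pKa + log([A⁻]/[HA]) = 4.72 + log(0.12/0.12)

pH = 4.72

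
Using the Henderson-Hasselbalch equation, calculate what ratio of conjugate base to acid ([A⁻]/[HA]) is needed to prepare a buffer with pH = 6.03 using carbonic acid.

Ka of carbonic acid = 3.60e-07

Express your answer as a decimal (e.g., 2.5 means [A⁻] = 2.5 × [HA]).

pKa = -log(3.60e-07) = 6.4437. pH = pKa + log([A⁻]/[HA]), so log([A⁻]/[HA]) = pH − pKa = 6.03 − 6.4437 = -0.4137. [A⁻]/[HA] = 10^(-0.4137) = 0.386

[A⁻]/[HA] = 0.386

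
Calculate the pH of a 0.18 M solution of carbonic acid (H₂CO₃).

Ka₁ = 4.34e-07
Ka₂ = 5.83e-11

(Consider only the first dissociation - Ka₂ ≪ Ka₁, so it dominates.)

First dissociation dominates. From Ka₁ = [H⁺][HA⁻]/[H₂A], x² + Ka₁·x − Ka₁·C = 0 with C = 0.18 M and Ka₁ = 4.34e-07. Solving: [H⁺] = (−Ka₁ + √(Ka₁² + 4·Ka₁·C)) / 2 = 2.7928e-04 M. pH = -log(2.7928e-04) = 3.55.

pH = 3.55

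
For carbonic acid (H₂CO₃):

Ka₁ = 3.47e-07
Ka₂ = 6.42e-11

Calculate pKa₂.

pKa₂ = -log(Ka₂) = -log(6.42e-11) = 10.19.

pK_{a2} = 10.19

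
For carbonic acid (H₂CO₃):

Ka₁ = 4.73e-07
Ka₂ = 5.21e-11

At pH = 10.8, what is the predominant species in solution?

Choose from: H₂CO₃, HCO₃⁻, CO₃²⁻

pKa₁ = 6.33, pKa₂ = 10.28. For a polyprotic acid the predominant species crosses at each pKa: below pKa_n the protonated form dominates, above it the deprotonated form does. At pH = 10.8, the predominant species is CO₃²⁻.

CO₃²⁻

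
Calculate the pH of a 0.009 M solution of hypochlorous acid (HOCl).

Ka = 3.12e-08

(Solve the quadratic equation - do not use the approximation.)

x² + Ka×x - Ka×C = 0. Using quadratic formula: [H⁺] = 1.6741e-05

pH = 4.78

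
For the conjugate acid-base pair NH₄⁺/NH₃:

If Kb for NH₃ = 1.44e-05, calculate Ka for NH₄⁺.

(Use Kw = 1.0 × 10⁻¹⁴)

For a conjugate pair Ka × Kb = Kw, so Ka = Kw/Kb = 1.0 × 10⁻¹⁴ / 1.44e-05 = 6.94e-10.

K_a = 6.94e-10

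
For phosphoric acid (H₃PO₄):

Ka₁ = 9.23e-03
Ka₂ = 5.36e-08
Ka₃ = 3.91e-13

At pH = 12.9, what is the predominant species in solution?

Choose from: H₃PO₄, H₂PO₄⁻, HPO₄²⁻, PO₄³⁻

pKa₁ = 2.03, pKa₂ = 7.27, pKa₃ = 12.41. For a polyprotic acid the predominant species crosses at each pKa: below pKa_n the protonated form dominates, above it the deprotonated form does. At pH = 12.9, the predominant species is PO₄³⁻.

PO₄³⁻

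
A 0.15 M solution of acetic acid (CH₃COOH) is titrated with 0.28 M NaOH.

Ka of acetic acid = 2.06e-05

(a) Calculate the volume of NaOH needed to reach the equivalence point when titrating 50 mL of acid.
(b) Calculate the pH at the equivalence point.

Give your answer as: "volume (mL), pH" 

moles acid = 0.15 × 50/1000 = 0.0075 mol; V_base = moles/0.28 × 1000 = 26.8 mL. At equivalence only the conjugate base is present: [A⁻] = 0.0075/0.077 = 9.7674e-02 M. Kb = Kw/Ka = 4.85e-10; [OH⁻] = √(Kb × [A⁻]) = 6.8858e-06; pOH = 5.16; pH = 14 - pOH = 8.84.

V = 26.8 mL, pH = 8.84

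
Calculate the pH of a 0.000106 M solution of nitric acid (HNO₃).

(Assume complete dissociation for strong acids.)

[H⁺] = 0.000106 M for strong acid. pH = -log[H⁺] = -log(0.000106)

pH = 3.97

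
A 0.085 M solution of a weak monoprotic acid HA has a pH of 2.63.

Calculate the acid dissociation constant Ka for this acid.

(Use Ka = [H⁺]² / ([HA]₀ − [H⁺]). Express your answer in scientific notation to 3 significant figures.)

[H⁺] = 10^(−pH) = 10^(−2.63) = 2.344e-03 M. For HA ⇌ H⁺ + A⁻, Ka = [H⁺][A⁻]/[HA] = [H⁺]² / ([HA]₀ − [H⁺]) = (2.344e-03)² / (0.085 − 2.344e-03) = 6.65e-05.

K_a = 6.65e-05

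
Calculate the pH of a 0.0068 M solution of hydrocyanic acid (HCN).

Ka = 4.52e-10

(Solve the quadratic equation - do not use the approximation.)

x² + Ka×x - Ka×C = 0. Using quadratic formula: [H⁺] = 1.7529e-06

pH = 5.76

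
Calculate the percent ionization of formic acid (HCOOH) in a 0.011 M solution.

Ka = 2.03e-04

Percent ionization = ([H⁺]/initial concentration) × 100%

Using Ka equilibrium: x² + Ka×x - Ka×C = 0. Solving: [H⁺] = 1.3963e-03. Percent = (1.3963e-03/0.011) × 100

Percent ionization = 12.7%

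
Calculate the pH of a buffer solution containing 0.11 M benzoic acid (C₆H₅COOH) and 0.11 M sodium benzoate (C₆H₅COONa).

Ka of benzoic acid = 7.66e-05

pKa = -log(7.66e-05) = 4.12. pH = pKa + log([A⁻]/[HA]) = 4.12 + log(0.11/0.11)

pH = 4.12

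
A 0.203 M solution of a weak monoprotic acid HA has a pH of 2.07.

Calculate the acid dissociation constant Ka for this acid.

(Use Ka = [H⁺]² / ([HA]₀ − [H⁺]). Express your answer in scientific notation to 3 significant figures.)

[H⁺] = 10^(−pH) = 10^(−2.07) = 8.511e-03 M. For HA ⇌ H⁺ + A⁻, Ka = [H⁺][A⁻]/[HA] = [H⁺]² / ([HA]₀ − [H⁺]) = (8.511e-03)² / (0.203 − 8.511e-03) = 3.72e-04.

K_a = 3.72e-04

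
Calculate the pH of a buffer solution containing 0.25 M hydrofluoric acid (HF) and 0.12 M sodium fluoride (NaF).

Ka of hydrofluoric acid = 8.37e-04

pKa = -log(8.37e-04) = 3.08. pH = pKa + log([A⁻]/[HA]) = 3.08 + log(0.12/0.25)

pH = 2.76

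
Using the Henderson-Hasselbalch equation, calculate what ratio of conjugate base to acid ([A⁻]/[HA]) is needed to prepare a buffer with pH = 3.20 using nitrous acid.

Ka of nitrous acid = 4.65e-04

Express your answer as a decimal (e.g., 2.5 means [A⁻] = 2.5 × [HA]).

pKa = -log(4.65e-04) = 3.3325. pH = pKa + log([A⁻]/[HA]), so log([A⁻]/[HA]) = pH − pKa = 3.20 − 3.3325 = -0.1325. [A⁻]/[HA] = 10^(-0.1325) = 0.737

[A⁻]/[HA] = 0.737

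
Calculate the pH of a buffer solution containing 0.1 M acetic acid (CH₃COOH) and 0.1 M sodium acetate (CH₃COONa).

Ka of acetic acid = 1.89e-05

pKa = -log(1.89e-05) = 4.72. pH = pKa + log([A⁻]/[HA]) = 4.72 + log(0.1/0.1)

pH = 4.72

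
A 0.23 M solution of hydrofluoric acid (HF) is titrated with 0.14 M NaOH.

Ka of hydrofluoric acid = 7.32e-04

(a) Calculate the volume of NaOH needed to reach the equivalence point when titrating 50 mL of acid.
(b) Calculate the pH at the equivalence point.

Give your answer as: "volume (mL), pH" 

moles acid = 0.23 × 50/1000 = 0.0115 mol; V_base = moles/0.14 × 1000 = 82.1 mL. At equivalence only the conjugate base is present: [A⁻] = 0.0115/0.132 = 8.7027e-02 M. Kb = Kw/Ka = 1.37e-11; [OH⁻] = √(Kb × [A⁻]) = 1.0904e-06; pOH = 5.96; pH = 14 - pOH = 8.04.

V = 82.1 mL, pH = 8.04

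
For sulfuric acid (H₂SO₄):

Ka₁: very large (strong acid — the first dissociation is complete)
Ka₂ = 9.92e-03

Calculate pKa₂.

pKa₂ = -log(Ka₂) = -log(9.92e-03) = 2.00.

pK_{a2} = 2.00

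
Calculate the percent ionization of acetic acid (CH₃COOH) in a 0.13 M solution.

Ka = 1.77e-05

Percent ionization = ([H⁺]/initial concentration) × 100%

Using Ka equilibrium: x² + Ka×x - Ka×C = 0. Solving: [H⁺] = 1.5081e-03. Percent = (1.5081e-03/0.13) × 100

Percent ionization = 1.16%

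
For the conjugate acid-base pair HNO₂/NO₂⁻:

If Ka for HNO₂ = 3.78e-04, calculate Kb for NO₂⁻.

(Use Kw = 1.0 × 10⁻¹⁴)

For a conjugate pair Ka × Kb = Kw, so Kb = Kw/Ka = 1.0 × 10⁻¹⁴ / 3.78e-04 = 2.65e-11.

K_b = 2.65e-11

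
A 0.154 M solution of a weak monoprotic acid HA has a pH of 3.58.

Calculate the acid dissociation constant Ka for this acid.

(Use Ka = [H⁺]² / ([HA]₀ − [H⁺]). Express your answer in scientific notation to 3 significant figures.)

[H⁺] = 10^(−pH) = 10^(−3.58) = 2.630e-04 M. For HA ⇌ H⁺ + A⁻, Ka = [H⁺][A⁻]/[HA] = [H⁺]² / ([HA]₀ − [H⁺]) = (2.630e-04)² / (0.154 − 2.630e-04) = 4.50e-07.

K_a = 4.50e-07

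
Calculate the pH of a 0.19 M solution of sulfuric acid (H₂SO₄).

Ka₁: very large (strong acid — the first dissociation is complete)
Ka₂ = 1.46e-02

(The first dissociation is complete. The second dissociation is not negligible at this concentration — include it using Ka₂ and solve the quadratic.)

First dissociation is complete: [H⁺]₀ = [HSO₄⁻]₀ = C = 0.19 M. Second dissociation HSO₄⁻ ⇌ H⁺ + SO₄²⁻: let x = [SO₄²⁻]. Ka₂ = (C + x)·x / (C − x) = 1.46e-02 → x² + (C + Ka₂)·x − Ka₂·C = 0 → x² + 0.20460·x − 2.774e-03 = 0. x = (−0.20460 + √(0.20460² + 4 × 2.774e-03)) / 2 = 1.2762e-02 M. [H⁺] = C + x = 0.19 + 1.2762e-02 = 2.0276e-01 M. pH = -log(2.0276e-01) = 0.69.

pH = 0.69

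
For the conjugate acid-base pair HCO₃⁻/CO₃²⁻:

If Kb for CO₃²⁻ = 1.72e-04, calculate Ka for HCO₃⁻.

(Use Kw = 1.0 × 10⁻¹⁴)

For a conjugate pair Ka × Kb = Kw, so Ka = Kw/Kb = 1.0 × 10⁻¹⁴ / 1.72e-04 = 5.81e-11.

K_a = 5.81e-11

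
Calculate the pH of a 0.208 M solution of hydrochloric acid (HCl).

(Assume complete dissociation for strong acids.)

[H⁺] = 0.208 M for strong acid. pH = -log[H⁺] = -log(0.208)

pH = 0.68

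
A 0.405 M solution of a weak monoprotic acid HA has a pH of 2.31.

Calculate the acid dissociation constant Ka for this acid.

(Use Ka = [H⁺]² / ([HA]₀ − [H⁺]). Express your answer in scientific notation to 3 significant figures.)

[H⁺] = 10^(−pH) = 10^(−2.31) = 4.898e-03 M. For HA ⇌ H⁺ + A⁻, Ka = [H⁺][A⁻]/[HA] = [H⁺]² / ([HA]₀ − [H⁺]) = (4.898e-03)² / (0.405 − 4.898e-03) = 6.00e-05.

K_a = 6.00e-05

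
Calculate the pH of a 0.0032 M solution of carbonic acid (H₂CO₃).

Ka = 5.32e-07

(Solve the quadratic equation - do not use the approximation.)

x² + Ka×x - Ka×C = 0. Using quadratic formula: [H⁺] = 4.0995e-05

pH = 4.39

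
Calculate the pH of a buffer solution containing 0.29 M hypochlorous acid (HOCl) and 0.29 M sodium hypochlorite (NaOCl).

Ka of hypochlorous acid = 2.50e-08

pKa = -log(2.50e-08) = 7.60. pH = pKa + log([A⁻]/[HA]) = 7.60 + log(0.29/0.29)

pH = 7.60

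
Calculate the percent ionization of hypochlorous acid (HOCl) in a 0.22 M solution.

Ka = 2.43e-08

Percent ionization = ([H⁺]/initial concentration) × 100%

Using Ka equilibrium: x² + Ka×x - Ka×C = 0. Solving: [H⁺] = 7.3104e-05. Percent = (7.3104e-05/0.22) × 100

Percent ionization = 0.0332%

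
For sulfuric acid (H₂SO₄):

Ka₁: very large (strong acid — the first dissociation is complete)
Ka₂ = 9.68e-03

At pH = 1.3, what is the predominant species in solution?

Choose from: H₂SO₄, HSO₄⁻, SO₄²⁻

The first dissociation is complete, so H₂SO₄ itself is never the predominant species in water; pKa₂ = -log(9.68e-03) = 2.01. For a polyprotic acid the predominant species crosses at each pKa: below pKa_n the protonated form dominates, above it the deprotonated form does. At pH = 1.3, the predominant species is HSO₄⁻.

HSO₄⁻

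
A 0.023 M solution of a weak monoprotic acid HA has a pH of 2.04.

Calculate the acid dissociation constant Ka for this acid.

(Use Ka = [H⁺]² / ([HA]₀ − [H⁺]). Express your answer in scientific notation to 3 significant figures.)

[H⁺] = 10^(−pH) = 10^(−2.04) = 9.120e-03 M. For HA ⇌ H⁺ + A⁻, Ka = [H⁺][A⁻]/[HA] = [H⁺]² / ([HA]₀ − [H⁺]) = (9.120e-03)² / (0.023 − 9.120e-03) = 5.99e-03.

K_a = 5.99e-03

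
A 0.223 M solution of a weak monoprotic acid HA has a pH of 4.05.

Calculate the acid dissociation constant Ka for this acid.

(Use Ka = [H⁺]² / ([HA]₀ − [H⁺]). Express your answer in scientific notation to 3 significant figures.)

[H⁺] = 10^(−pH) = 10^(−4.05) = 8.913e-05 M. For HA ⇌ H⁺ + A⁻, Ka = [H⁺][A⁻]/[HA] = [H⁺]² / ([HA]₀ − [H⁺]) = (8.913e-05)² / (0.223 − 8.913e-05) = 3.56e-08.

K_a = 3.56e-08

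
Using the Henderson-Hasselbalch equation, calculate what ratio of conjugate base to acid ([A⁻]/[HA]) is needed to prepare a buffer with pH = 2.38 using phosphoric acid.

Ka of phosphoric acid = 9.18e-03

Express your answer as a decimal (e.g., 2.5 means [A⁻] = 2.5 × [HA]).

pKa = -log(9.18e-03) = 2.0372. pH = pKa + log([A⁻]/[HA]), so log([A⁻]/[HA]) = pH − pKa = 2.38 − 2.0372 = 0.3428. [A⁻]/[HA] = 10^(0.3428) = 2.20

[A⁻]/[HA] = 2.20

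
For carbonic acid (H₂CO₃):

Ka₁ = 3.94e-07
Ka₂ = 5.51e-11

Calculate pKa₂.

pKa₂ = -log(Ka₂) = -log(5.51e-11) = 10.26.

pK_{a2} = 10.26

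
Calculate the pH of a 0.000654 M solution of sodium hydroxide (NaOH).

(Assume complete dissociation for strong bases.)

[OH⁻] = 0.000654 M for strong base. pOH = -log[OH⁻] = 3.18, pH = 14 - pOH

pH = 10.82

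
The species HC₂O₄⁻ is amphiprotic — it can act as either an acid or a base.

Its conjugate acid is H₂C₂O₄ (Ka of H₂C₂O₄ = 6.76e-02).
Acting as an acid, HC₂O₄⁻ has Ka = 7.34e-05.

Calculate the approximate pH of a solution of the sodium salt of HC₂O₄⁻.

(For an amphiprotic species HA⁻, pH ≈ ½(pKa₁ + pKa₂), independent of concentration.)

pKa₁ = -log(6.76e-02) = 1.17; pKa₂ = -log(7.34e-05) = 4.13. For an amphiprotic species, pH ≈ ½(pKa₁ + pKa₂) = ½(1.17 + 4.13) = 2.65.

pH = 2.65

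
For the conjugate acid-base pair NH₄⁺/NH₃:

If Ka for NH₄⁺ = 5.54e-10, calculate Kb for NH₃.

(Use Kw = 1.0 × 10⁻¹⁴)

For a conjugate pair Ka × Kb = Kw, so Kb = Kw/Ka = 1.0 × 10⁻¹⁴ / 5.54e-10 = 1.81e-05.

K_b = 1.81e-05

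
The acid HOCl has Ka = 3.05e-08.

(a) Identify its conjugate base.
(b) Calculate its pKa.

(a) The conjugate base is formed by removing one H⁺ from HOCl, giving OCl⁻. (b) pKa = -log(Ka) = -log(3.05e-08) = 7.52.

Conjugate base: OCl⁻; pK_a = 7.52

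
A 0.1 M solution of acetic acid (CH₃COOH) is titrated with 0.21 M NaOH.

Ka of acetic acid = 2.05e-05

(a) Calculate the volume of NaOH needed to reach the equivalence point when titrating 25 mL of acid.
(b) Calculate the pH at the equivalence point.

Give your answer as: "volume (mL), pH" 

moles acid = 0.1 × 25/1000 = 0.0025 mol; V_base = moles/0.21 × 1000 = 11.9 mL. At equivalence only the conjugate base is present: [A⁻] = 0.0025/0.037 = 6.7742e-02 M. Kb = Kw/Ka = 4.88e-10; [OH⁻] = √(Kb × [A⁻]) = 5.7485e-06; pOH = 5.24; pH = 14 - pOH = 8.76.

V = 11.9 mL, pH = 8.76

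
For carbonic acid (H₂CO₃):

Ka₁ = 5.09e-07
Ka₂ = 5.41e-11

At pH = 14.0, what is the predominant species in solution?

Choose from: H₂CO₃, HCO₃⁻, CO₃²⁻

pKa₁ = 6.29, pKa₂ = 10.27. For a polyprotic acid the predominant species crosses at each pKa: below pKa_n the protonated form dominates, above it the deprotonated form does. At pH = 14.0, the predominant species is CO₃²⁻.

CO₃²⁻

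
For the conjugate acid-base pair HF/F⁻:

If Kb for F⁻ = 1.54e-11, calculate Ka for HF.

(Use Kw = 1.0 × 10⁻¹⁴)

For a conjugate pair Ka × Kb = Kw, so Ka = Kw/Kb = 1.0 × 10⁻¹⁴ / 1.54e-11 = 6.49e-04.

K_a = 6.49e-04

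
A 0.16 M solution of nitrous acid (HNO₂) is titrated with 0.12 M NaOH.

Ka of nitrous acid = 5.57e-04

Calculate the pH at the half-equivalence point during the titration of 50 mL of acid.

At half-equivalence [HA] = [A⁻], so Henderson-Hasselbalch gives pH = pKa = -log(5.57e-04) = 3.25.

pH = pKa = 3.25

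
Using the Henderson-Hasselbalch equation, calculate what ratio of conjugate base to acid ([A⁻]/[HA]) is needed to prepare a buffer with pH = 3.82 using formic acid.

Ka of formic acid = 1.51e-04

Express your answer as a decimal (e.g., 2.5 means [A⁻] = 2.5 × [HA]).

pKa = -log(1.51e-04) = 3.8210. pH = pKa + log([A⁻]/[HA]), so log([A⁻]/[HA]) = pH − pKa = 3.82 − 3.8210 = -0.0010. [A⁻]/[HA] = 10^(-0.0010) = 0.998

[A⁻]/[HA] = 0.998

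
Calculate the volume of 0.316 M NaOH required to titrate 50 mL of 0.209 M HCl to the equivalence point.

At equivalence: moles acid = moles base. moles HCl = 0.209 × 50/1000 = 0.01045 mol. V_base = moles / 0.316 × 1000 = 33.1 mL.

V_{base} = 33.1 mL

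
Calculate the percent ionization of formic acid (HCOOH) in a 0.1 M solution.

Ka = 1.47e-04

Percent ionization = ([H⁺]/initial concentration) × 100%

Using Ka equilibrium: x² + Ka×x - Ka×C = 0. Solving: [H⁺] = 3.7613e-03. Percent = (3.7613e-03/0.1) × 100

Percent ionization = 3.76%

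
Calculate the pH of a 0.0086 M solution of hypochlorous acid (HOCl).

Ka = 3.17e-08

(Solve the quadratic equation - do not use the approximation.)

x² + Ka×x - Ka×C = 0. Using quadratic formula: [H⁺] = 1.6495e-05

pH = 4.78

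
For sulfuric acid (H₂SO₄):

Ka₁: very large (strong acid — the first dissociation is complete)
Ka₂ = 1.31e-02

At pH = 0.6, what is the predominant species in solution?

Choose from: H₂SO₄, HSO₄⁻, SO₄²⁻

The first dissociation is complete, so H₂SO₄ itself is never the predominant species in water; pKa₂ = -log(1.31e-02) = 1.88. For a polyprotic acid the predominant species crosses at each pKa: below pKa_n the protonated form dominates, above it the deprotonated form does. At pH = 0.6, the predominant species is HSO₄⁻.

HSO₄⁻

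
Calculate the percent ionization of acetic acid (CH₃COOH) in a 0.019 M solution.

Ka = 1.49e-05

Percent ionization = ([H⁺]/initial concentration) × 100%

Using Ka equilibrium: x² + Ka×x - Ka×C = 0. Solving: [H⁺] = 5.2467e-04. Percent = (5.2467e-04/0.019) × 100

Percent ionization = 2.76%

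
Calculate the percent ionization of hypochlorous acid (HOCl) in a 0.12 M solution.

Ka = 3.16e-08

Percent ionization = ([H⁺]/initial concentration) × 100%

Using Ka equilibrium: x² + Ka×x - Ka×C = 0. Solving: [H⁺] = 6.1563e-05. Percent = (6.1563e-05/0.12) × 100

Percent ionization = 0.0513%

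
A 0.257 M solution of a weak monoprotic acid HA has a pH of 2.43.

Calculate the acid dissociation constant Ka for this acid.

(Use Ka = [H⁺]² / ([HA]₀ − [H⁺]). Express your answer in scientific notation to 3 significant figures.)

[H⁺] = 10^(−pH) = 10^(−2.43) = 3.715e-03 M. For HA ⇌ H⁺ + A⁻, Ka = [H⁺][A⁻]/[HA] = [H⁺]² / ([HA]₀ − [H⁺]) = (3.715e-03)² / (0.257 − 3.715e-03) = 5.45e-05.

K_a = 5.45e-05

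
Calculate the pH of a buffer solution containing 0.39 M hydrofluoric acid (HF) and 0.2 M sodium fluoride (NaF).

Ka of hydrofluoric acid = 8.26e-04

pKa = -log(8.26e-04) = 3.08. pH = pKa + log([A⁻]/[HA]) = 3.08 + log(0.2/0.39)

pH = 2.79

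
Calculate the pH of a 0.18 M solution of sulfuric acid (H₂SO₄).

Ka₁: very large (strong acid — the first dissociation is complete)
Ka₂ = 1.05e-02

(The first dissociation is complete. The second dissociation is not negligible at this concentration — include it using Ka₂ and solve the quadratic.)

First dissociation is complete: [H⁺]₀ = [HSO₄⁻]₀ = C = 0.18 M. Second dissociation HSO₄⁻ ⇌ H⁺ + SO₄²⁻: let x = [SO₄²⁻]. Ka₂ = (C + x)·x / (C − x) = 1.05e-02 → x² + (C + Ka₂)·x − Ka₂·C = 0 → x² + 0.19050·x − 1.890e-03 = 0. x = (−0.19050 + √(0.19050² + 4 × 1.890e-03)) / 2 = 9.4523e-03 M. [H⁺] = C + x = 0.18 + 9.4523e-03 = 1.8945e-01 M. pH = -log(1.8945e-01) = 0.72.

pH = 0.72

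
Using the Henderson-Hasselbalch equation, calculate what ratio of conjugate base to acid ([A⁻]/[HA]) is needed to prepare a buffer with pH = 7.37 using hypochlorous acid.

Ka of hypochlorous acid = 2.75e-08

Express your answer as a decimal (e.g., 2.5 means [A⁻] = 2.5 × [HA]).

pKa = -log(2.75e-08) = 7.5607. pH = pKa + log([A⁻]/[HA]), so log([A⁻]/[HA]) = pH − pKa = 7.37 − 7.5607 = -0.1907. [A⁻]/[HA] = 10^(-0.1907) = 0.645

[A⁻]/[HA] = 0.645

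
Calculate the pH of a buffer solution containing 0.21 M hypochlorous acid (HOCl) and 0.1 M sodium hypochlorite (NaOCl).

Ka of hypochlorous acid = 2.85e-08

pKa = -log(2.85e-08) = 7.55. pH = pKa + log([A⁻]/[HA]) = 7.55 + log(0.1/0.21)

pH = 7.22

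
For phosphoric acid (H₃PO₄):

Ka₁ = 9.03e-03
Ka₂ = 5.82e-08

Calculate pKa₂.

pKa₂ = -log(Ka₂) = -log(5.82e-08) = 7.24.

pK_{a2} = 7.24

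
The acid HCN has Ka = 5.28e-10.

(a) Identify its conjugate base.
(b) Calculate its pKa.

(a) The conjugate base is formed by removing one H⁺ from HCN, giving CN⁻. (b) pKa = -log(Ka) = -log(5.28e-10) = 9.28.

Conjugate base: CN⁻; pK_a = 9.28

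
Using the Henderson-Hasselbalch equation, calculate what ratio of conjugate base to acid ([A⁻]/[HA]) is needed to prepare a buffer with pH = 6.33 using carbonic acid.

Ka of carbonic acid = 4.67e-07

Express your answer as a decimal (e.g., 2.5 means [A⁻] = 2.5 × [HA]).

pKa = -log(4.67e-07) = 6.3307. pH = pKa + log([A⁻]/[HA]), so log([A⁻]/[HA]) = pH − pKa = 6.33 − 6.3307 = -0.0007. [A⁻]/[HA] = 10^(-0.0007) = 0.998

[A⁻]/[HA] = 0.998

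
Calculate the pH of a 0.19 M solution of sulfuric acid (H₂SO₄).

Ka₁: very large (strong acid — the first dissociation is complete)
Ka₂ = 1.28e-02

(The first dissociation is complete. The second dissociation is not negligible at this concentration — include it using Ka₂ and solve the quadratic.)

First dissociation is complete: [H⁺]₀ = [HSO₄⁻]₀ = C = 0.19 M. Second dissociation HSO₄⁻ ⇌ H⁺ + SO₄²⁻: let x = [SO₄²⁻]. Ka₂ = (C + x)·x / (C − x) = 1.28e-02 → x² + (C + Ka₂)·x − Ka₂·C = 0 → x² + 0.20280·x − 2.432e-03 = 0. x = (−0.20280 + √(0.20280² + 4 × 2.432e-03)) / 2 = 1.1356e-02 M. [H⁺] = C + x = 0.19 + 1.1356e-02 = 2.0136e-01 M. pH = -log(2.0136e-01) = 0.70.

pH = 0.70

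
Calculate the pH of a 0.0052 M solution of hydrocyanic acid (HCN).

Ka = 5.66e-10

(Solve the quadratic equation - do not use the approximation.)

x² + Ka×x - Ka×C = 0. Using quadratic formula: [H⁺] = 1.7153e-06

pH = 5.77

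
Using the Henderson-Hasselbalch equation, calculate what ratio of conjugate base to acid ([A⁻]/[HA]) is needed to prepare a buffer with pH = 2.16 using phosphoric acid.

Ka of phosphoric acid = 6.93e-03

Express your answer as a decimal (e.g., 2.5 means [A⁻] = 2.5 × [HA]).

pKa = -log(6.93e-03) = 2.1593. pH = pKa + log([A⁻]/[HA]), so log([A⁻]/[HA]) = pH − pKa = 2.16 − 2.1593 = 0.0007. [A⁻]/[HA] = 10^(0.0007) = 1.00

[A⁻]/[HA] = 1.00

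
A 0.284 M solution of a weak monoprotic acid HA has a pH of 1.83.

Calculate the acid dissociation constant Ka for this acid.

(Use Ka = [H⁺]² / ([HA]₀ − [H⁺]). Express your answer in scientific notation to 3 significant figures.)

[H⁺] = 10^(−pH) = 10^(−1.83) = 1.479e-02 M. For HA ⇌ H⁺ + A⁻, Ka = [H⁺][A⁻]/[HA] = [H⁺]² / ([HA]₀ − [H⁺]) = (1.479e-02)² / (0.284 − 1.479e-02) = 8.13e-04.

K_a = 8.13e-04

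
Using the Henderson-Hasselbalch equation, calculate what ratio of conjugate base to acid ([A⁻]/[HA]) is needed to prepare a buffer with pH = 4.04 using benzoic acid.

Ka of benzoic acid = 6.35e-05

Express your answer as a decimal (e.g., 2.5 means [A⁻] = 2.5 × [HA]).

pKa = -log(6.35e-05) = 4.1972. pH = pKa + log([A⁻]/[HA]), so log([A⁻]/[HA]) = pH − pKa = 4.04 − 4.1972 = -0.1572. [A⁻]/[HA] = 10^(-0.1572) = 0.696

[A⁻]/[HA] = 0.696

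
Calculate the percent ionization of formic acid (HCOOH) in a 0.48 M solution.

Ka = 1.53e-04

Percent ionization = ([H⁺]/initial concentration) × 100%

Using Ka equilibrium: x² + Ka×x - Ka×C = 0. Solving: [H⁺] = 8.4936e-03. Percent = (8.4936e-03/0.48) × 100

Percent ionization = 1.77%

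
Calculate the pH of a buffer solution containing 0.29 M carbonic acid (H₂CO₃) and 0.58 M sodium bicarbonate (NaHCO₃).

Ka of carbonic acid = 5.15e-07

pKa = -log(5.15e-07) = 6.29. pH = pKa + log([A⁻]/[HA]) = 6.29 + log(0.58/0.29)

pH = 6.59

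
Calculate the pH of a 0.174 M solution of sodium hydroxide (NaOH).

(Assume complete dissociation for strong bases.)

[OH⁻] = 0.174 M for strong base. pOH = -log[OH⁻] = 0.76, pH = 14 - pOH

pH = 13.24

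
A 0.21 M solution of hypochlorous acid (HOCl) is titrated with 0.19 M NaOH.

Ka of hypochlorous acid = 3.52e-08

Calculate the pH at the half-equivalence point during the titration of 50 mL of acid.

At half-equivalence [HA] = [A⁻], so Henderson-Hasselbalch gives pH = pKa = -log(3.52e-08) = 7.45.

pH = pKa = 7.45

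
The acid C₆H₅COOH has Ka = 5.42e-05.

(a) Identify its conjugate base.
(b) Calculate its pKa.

(a) The conjugate base is formed by removing one H⁺ from C₆H₅COOH, giving C₆H₅COO⁻. (b) pKa = -log(Ka) = -log(5.42e-05) = 4.27.

Conjugate base: C₆H₅COO⁻; pK_a = 4.27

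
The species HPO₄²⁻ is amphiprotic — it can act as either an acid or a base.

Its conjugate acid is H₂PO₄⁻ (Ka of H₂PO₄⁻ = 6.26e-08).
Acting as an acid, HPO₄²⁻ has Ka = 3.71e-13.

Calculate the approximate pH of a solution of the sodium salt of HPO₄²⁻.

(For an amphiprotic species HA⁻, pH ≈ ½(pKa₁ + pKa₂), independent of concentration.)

pKa₁ = -log(6.26e-08) = 7.20; pKa₂ = -log(3.71e-13) = 12.43. For an amphiprotic species, pH ≈ ½(pKa₁ + pKa₂) = ½(7.20 + 12.43) = 9.82.

pH = 9.82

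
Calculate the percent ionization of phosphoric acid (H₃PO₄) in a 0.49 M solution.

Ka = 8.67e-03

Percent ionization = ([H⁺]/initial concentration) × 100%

Using Ka equilibrium: x² + Ka×x - Ka×C = 0. Solving: [H⁺] = 6.0988e-02. Percent = (6.0988e-02/0.49) × 100

Percent ionization = 12.4%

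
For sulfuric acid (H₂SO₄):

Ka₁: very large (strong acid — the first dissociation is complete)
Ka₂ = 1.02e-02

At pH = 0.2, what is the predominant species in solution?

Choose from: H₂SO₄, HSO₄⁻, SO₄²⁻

The first dissociation is complete, so H₂SO₄ itself is never the predominant species in water; pKa₂ = -log(1.02e-02) = 1.99. For a polyprotic acid the predominant species crosses at each pKa: below pKa_n the protonated form dominates, above it the deprotonated form does. At pH = 0.2, the predominant species is HSO₄⁻.

HSO₄⁻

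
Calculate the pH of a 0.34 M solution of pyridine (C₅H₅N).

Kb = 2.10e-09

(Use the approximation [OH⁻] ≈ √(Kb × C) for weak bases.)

[OH⁻] = √(Kb × C) = √(2.10e-09 × 0.34) = 2.6721e-05. pOH = 4.57, pH = 14 - pOH

pH = 9.43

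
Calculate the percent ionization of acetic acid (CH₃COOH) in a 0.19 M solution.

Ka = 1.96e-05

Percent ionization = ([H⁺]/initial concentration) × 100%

Using Ka equilibrium: x² + Ka×x - Ka×C = 0. Solving: [H⁺] = 1.9200e-03. Percent = (1.9200e-03/0.19) × 100

Percent ionization = 1.01%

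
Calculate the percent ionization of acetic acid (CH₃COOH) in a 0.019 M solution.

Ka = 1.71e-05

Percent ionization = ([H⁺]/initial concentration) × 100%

Using Ka equilibrium: x² + Ka×x - Ka×C = 0. Solving: [H⁺] = 5.6151e-04. Percent = (5.6151e-04/0.019) × 100

Percent ionization = 2.96%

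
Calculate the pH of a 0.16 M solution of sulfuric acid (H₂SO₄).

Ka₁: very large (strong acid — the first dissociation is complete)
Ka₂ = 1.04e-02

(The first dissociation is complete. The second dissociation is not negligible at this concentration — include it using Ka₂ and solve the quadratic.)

First dissociation is complete: [H⁺]₀ = [HSO₄⁻]₀ = C = 0.16 M. Second dissociation HSO₄⁻ ⇌ H⁺ + SO₄²⁻: let x = [SO₄²⁻]. Ka₂ = (C + x)·x / (C − x) = 1.04e-02 → x² + (C + Ka₂)·x − Ka₂·C = 0 → x² + 0.17040·x − 1.664e-03 = 0. x = (−0.17040 + √(0.17040² + 4 × 1.664e-03)) / 2 = 9.2618e-03 M. [H⁺] = C + x = 0.16 + 9.2618e-03 = 1.6926e-01 M. pH = -log(1.6926e-01) = 0.77.

pH = 0.77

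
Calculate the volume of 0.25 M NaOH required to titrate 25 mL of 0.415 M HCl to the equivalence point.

At equivalence: moles acid = moles base. moles HCl = 0.415 × 25/1000 = 0.01038 mol. V_base = moles / 0.25 × 1000 = 41.5 mL.

V_{base} = 41.5 mL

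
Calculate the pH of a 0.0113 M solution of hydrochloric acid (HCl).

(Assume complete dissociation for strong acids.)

[H⁺] = 0.0113 M for strong acid. pH = -log[H⁺] = -log(0.0113)

pH = 1.95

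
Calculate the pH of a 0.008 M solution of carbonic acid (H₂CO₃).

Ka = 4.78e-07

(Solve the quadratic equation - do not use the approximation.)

x² + Ka×x - Ka×C = 0. Using quadratic formula: [H⁺] = 6.1600e-05

pH = 4.21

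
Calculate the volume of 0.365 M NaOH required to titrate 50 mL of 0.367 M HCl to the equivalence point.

At equivalence: moles acid = moles base. moles HCl = 0.367 × 50/1000 = 0.01835 mol. V_base = moles / 0.365 × 1000 = 50.3 mL.

V_{base} = 50.3 mL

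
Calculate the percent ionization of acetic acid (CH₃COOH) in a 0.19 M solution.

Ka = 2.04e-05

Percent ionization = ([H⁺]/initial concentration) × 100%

Using Ka equilibrium: x² + Ka×x - Ka×C = 0. Solving: [H⁺] = 1.9586e-03. Percent = (1.9586e-03/0.19) × 100

Percent ionization = 1.03%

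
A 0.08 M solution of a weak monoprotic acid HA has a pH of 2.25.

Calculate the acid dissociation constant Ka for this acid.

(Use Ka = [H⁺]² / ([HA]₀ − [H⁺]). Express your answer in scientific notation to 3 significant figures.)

[H⁺] = 10^(−pH) = 10^(−2.25) = 5.623e-03 M. For HA ⇌ H⁺ + A⁻, Ka = [H⁺][A⁻]/[HA] = [H⁺]² / ([HA]₀ − [H⁺]) = (5.623e-03)² / (0.08 − 5.623e-03) = 4.25e-04.

K_a = 4.25e-04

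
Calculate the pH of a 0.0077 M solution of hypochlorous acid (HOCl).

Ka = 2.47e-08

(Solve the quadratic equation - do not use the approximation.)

x² + Ka×x - Ka×C = 0. Using quadratic formula: [H⁺] = 1.3779e-05

pH = 4.86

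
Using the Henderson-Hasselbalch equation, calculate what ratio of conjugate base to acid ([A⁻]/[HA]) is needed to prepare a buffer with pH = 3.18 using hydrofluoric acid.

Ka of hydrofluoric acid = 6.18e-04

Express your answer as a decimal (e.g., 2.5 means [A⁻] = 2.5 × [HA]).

pKa = -log(6.18e-04) = 3.2090. pH = pKa + log([A⁻]/[HA]), so log([A⁻]/[HA]) = pH − pKa = 3.18 − 3.2090 = -0.0290. [A⁻]/[HA] = 10^(-0.0290) = 0.935

[A⁻]/[HA] = 0.935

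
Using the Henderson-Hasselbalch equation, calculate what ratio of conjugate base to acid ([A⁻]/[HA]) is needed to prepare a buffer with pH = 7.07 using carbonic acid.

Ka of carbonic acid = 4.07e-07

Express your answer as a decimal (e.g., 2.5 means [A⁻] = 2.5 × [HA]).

pKa = -log(4.07e-07) = 6.3904. pH = pKa + log([A⁻]/[HA]), so log([A⁻]/[HA]) = pH − pKa = 7.07 − 6.3904 = 0.6796. [A⁻]/[HA] = 10^(0.6796) = 4.78

[A⁻]/[HA] = 4.78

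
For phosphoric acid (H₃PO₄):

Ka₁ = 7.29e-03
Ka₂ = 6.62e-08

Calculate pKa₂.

pKa₂ = -log(Ka₂) = -log(6.62e-08) = 7.18.

pK_{a2} = 7.18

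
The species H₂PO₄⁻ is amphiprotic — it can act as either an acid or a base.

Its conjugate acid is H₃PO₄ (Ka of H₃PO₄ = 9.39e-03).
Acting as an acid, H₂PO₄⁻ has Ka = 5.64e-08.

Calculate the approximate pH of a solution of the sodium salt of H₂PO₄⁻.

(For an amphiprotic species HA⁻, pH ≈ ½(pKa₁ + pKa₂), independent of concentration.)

pKa₁ = -log(9.39e-03) = 2.03; pKa₂ = -log(5.64e-08) = 7.25. For an amphiprotic species, pH ≈ ½(pKa₁ + pKa₂) = ½(2.03 + 7.25) = 4.64.

pH = 4.64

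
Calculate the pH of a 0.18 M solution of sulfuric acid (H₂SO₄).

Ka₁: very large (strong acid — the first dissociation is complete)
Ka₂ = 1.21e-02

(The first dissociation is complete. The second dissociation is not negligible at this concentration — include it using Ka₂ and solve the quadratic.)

First dissociation is complete: [H⁺]₀ = [HSO₄⁻]₀ = C = 0.18 M. Second dissociation HSO₄⁻ ⇌ H⁺ + SO₄²⁻: let x = [SO₄²⁻]. Ka₂ = (C + x)·x / (C − x) = 1.21e-02 → x² + (C + Ka₂)·x − Ka₂·C = 0 → x² + 0.19210·x − 2.178e-03 = 0. x = (−0.19210 + √(0.19210² + 4 × 2.178e-03)) / 2 = 1.0738e-02 M. [H⁺] = C + x = 0.18 + 1.0738e-02 = 1.9074e-01 M. pH = -log(1.9074e-01) = 0.72.

pH = 0.72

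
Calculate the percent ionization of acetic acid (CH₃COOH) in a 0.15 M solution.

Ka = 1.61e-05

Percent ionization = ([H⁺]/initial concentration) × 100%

Using Ka equilibrium: x² + Ka×x - Ka×C = 0. Solving: [H⁺] = 1.5460e-03. Percent = (1.5460e-03/0.15) × 100

Percent ionization = 1.03%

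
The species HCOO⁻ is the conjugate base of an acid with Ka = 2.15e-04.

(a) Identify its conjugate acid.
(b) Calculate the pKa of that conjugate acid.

(a) The conjugate acid is formed by adding one H⁺ to HCOO⁻, giving HCOOH. (b) pKa = -log(Ka) = -log(2.15e-04) = 3.67.

Conjugate acid: HCOOH; pK_a = 3.67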